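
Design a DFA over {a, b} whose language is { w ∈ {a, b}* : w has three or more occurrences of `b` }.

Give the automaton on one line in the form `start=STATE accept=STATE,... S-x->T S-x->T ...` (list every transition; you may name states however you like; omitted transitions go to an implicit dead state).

Count `b`s, saturating at 4: states S0 through S3 mean 0 through 3 `b`s seen; S4 means more than 3. Each `b` increments (capped at S4); other symbols loop. Accept from {S3, S4}.
With 5 states:
        a   b  
>  S0   S0  S1 
   S1   S1  S2 
   S2   S2  S3 
 * S3   S3  S4 
 * S4   S4  S4 
(> = start, * = accepting)

start=S0 accept=S3,S4 S0-a->S0 S0-b->S1 S1-a->S1 S1-b->S2 S2-a->S2 S2-b->S3 S3-a->S3 S3-b->S4 S4-a->S4 S4-b->S4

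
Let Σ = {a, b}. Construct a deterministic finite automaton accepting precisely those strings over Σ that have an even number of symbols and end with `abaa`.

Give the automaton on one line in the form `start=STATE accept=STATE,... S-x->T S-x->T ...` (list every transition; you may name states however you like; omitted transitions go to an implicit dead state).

start=s0 accept=s8 s0-a->s1 s0-b->s2 s1-a->s3 s1-b->s4 s2-a->s3 s2-b->s0 s3-a->s1 s3-b->s5 s4-a->s6 s4-b->s2 s5-a->s7 s5-b->s0 s6-a->s8 s6-b->s4 s7-a->s9 s7-b->s5 s8-a->s1 s8-b->s5 s9-a->s3 s9-b->s4

Build one automaton per condition and run them in lockstep. One (2 states) tracks the input length modulo 2; the other (5 states) tracks how much of the suffix `abaa` has currently been matched. Each combined state is a pair, one component from each; accept when both components accept.
10 states suffice.
        a   b  
>  s0   s1  s2 
   s1   s3  s4 
   s2   s3  s0 
   s3   s1  s5 
   s4   s6  s2 
   s5   s7  s0 
   s6   s8  s4 
   s7   s9  s5 
 * s8   s1  s5 
   s9   s3  s4 
(> = start, * = accepting)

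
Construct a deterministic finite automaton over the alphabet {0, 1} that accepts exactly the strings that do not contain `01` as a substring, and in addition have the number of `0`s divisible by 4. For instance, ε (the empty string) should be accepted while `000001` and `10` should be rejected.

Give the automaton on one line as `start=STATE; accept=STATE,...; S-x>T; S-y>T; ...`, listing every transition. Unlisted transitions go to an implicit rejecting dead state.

Run two small machines in parallel and take their product. One (3 states) tracks partial matches of the forbidden pattern `01`; the other (4 states) tracks the count of `0`s modulo 4. Each combined state is a pair, one component from each; accept when both components accept. Minimizing collapses redundant product states.
        0   1  
>* S0   S1  S0 
   S1   S2  S3 
   S2   S4  S3 
   S3   S3  S3 
   S4   S5  S3 
 * S5   S1  S3 
(> = start, * = accepting)

start=S0; accept=S0,S5; S0-0>S1; S0-1>S0; S1-0>S2; S1-1>S3; S2-0>S4; S2-1>S3; S3-0>S3; S3-1>S3; S4-0>S5; S4-1>S3; S5-0>S1; S5-1>S3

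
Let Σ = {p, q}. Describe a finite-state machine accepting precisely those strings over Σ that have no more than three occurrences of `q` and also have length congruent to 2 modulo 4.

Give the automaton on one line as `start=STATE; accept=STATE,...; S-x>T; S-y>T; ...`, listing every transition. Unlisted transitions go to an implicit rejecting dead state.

start=S0; accept=S3,S4,S5,S17; S0-p>S1; S0-q>S2; S1-p>S3; S1-q>S4; S2-p>S4; S2-q>S5; S3-p>S6; S3-q>S7; S4-p>S7; S4-q>S8; S5-p>S8; S5-q>S9; S6-p>S0; S6-q>S10; S7-p>S10; S7-q>S11; S8-p>S11; S8-q>S12; S9-p>S12; S9-q>S13; S10-p>S2; S10-q>S14; S11-p>S14; S11-q>S15; S12-p>S15; S12-q>S16; S13-p>S16; S13-q>S16; S14-p>S5; S14-q>S17; S15-p>S17; S15-q>S18; S16-p>S18; S16-q>S18; S17-p>S9; S17-q>S19; S18-p>S19; S18-q>S19; S19-p>S13; S19-q>S13

Run two small machines in parallel and take their product. One (5 states) tracks the count of `q`s, saturating at 4; the other (4 states) tracks the input length modulo 4. Each combined state is a pair, one component from each; accept when both components accept.
20 states suffice.
          p    q  
>  S0     S1   S2 
   S1     S3   S4 
   S2     S4   S5 
 * S3     S6   S7 
 * S4     S7   S8 
 * S5     S8   S9 
   S6     S0  S10 
   S7    S10  S11 
   S8    S11  S12 
   S9    S12  S13 
   S10    S2  S14 
   S11   S14  S15 
   S12   S15  S16 
   S13   S16  S16 
   S14    S5  S17 
   S15   S17  S18 
   S16   S18  S18 
 * S17    S9  S19 
   S18   S19  S19 
   S19   S13  S13 
(> = start, * = accepting)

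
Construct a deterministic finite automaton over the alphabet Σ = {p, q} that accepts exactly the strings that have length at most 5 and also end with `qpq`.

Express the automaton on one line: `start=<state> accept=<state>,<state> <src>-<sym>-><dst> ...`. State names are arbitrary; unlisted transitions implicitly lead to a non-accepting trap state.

start=s0 accept=s9,s10 s0-p->s1 s0-q->s2 s1-p->s3 s1-q->s4 s2-p->s5 s2-q->s4 s3-p->s6 s3-q->s7 s4-p->s8 s4-q->s7 s5-p->s6 s5-q->s9 s6-p->s6 s6-q->s6 s7-p->s8 s7-q->s6 s8-p->s6 s8-q->s10 s9-p->s8 s9-q->s6 s10-p->s6 s10-q->s6

Handle the two conditions separately and then intersect. One (7 states) tracks the input length, saturating at 6; the other (4 states) tracks how much of the suffix `qpq` has currently been matched. Each combined state is a pair, one component from each; accept when both components accept. Equivalent product states are then merged.
11 states suffice.
          p    q  
>  s0     s1   s2 
   s1     s3   s4 
   s2     s5   s4 
   s3     s6   s7 
   s4     s8   s7 
   s5     s6   s9 
   s6     s6   s6 
   s7     s8   s6 
   s8     s6  s10 
 * s9     s8   s6 
 * s10    s6   s6 
(> = start, * = accepting)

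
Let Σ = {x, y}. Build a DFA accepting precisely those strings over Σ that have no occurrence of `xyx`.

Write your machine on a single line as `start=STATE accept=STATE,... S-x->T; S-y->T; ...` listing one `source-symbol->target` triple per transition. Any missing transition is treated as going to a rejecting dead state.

start=q0; accept=q0,q1,q2; q0-x->q1; q0-y->q0; q1-x->q1; q1-y->q2; q2-x->q3; q2-y->q0; q3-x->q3; q3-y->q3

Track partial matches of the forbidden pattern `xyx`. State q3 is a dead state reached once `xyx` has occurred; every other state accepts. q0 means no part of `xyx` is currently matched.
With 4 states:
        x   y  
>* q0   q1  q0 
 * q1   q1  q2 
 * q2   q3  q0 
   q3   q3  q3 
(> = start, * = accepting)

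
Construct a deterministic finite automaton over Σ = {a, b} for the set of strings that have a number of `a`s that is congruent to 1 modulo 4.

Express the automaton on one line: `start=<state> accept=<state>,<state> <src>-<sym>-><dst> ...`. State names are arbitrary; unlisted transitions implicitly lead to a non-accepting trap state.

The only thing that matters is how many `a`s have appeared, reduced mod 4. Use one state per residue: q0 for 0, …, q3 for 3. Reading `a` moves to the next residue; anything else stays put. q1 is accepting.
A 4-state machine:
        a   b  
>  q0   q1  q0 
 * q1   q2  q1 
   q2   q3  q2 
   q3   q0  q3 
(> = start, * = accepting)

start=q0 accept=q1 q0-a->q1 q0-b->q0 q1-a->q2 q1-b->q1 q2-a->q3 q2-b->q2 q3-a->q0 q3-b->q3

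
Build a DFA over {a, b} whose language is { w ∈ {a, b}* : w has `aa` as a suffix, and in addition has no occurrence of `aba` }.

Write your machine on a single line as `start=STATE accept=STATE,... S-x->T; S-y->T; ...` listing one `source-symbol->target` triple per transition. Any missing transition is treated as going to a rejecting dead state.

start=q0; accept=q2; q0-a->q1; q0-b->q0; q1-a->q2; q1-b->q3; q2-a->q2; q2-b->q3; q3-a->q4; q3-b->q0; q4-a->q4; q4-b->q4

Run two small machines in parallel and take their product. One (3 states) tracks how much of the suffix `aa` has currently been matched; the other (4 states) tracks partial matches of the forbidden pattern `aba`. Each combined state is a pair, one component from each; accept when both components accept. Equivalent product states are then merged.
With 5 states:
        a   b  
>  q0   q1  q0 
   q1   q2  q3 
 * q2   q2  q3 
   q3   q4  q0 
   q4   q4  q4 
(> = start, * = accepting)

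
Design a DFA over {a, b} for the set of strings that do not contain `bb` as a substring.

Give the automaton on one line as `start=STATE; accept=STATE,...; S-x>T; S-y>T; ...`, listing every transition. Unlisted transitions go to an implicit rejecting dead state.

Track partial matches of the forbidden pattern `bb`. State q2 is a dead state reached once `bb` has occurred; every other state accepts. q0 means no part of `bb` is currently matched.
A 3-state machine:
        a   b  
>* q0   q0  q1 
 * q1   q0  q2 
   q2   q2  q2 
(> = start, * = accepting)

start=q0; accept=q0,q1; q0-a>q0; q0-b>q1; q1-a>q0; q1-b>q2; q2-a>q2; q2-b>q2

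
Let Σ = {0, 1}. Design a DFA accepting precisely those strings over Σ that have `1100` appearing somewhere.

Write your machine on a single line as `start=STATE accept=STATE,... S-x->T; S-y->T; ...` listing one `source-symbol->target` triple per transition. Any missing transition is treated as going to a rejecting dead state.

start=s0; accept=s4; s0-0->s0; s0-1->s1; s1-0->s0; s1-1->s2; s2-0->s3; s2-1->s2; s3-0->s4; s3-1->s1; s4-0->s4; s4-1->s4

States s0..s3 record the length of the longest prefix of `1100` that matches the current input suffix. Reaching s4 means `1100` has been seen, and we stay there forever. Accept from s4.
With 5 states:
        0   1  
>  s0   s0  s1 
   s1   s0  s2 
   s2   s3  s2 
   s3   s4  s1 
 * s4   s4  s4 
(> = start, * = accepting)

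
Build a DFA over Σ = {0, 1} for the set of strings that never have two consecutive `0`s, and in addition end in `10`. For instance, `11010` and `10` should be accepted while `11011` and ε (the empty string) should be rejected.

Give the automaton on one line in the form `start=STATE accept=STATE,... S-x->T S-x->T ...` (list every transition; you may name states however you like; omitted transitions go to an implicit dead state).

start=q0 accept=q4 q0-0->q1 q0-1->q2 q1-0->q3 q1-1->q2 q2-0->q4 q2-1->q2 q3-0->q3 q3-1->q5 q4-0->q3 q4-1->q2 q5-0->q6 q5-1->q5 q6-0->q3 q6-1->q5

Run two small machines in parallel and take their product. One (3 states) tracks partial matches of the forbidden pattern `00`; the other (3 states) tracks how much of the suffix `10` has currently been matched. Each combined state is a pair, one component from each; accept when both components accept.
7 states suffice.
        0   1  
>  q0   q1  q2 
   q1   q3  q2 
   q2   q4  q2 
   q3   q3  q5 
 * q4   q3  q2 
   q5   q6  q5 
   q6   q3  q5 
(> = start, * = accepting)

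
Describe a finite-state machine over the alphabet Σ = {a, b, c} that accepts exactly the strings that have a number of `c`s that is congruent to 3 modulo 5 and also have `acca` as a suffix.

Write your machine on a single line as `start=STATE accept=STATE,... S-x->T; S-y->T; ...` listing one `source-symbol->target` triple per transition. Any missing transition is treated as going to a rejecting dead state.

start=s0; accept=s8; s0-a->s0; s0-b->s0; s0-c->s1; s1-a->s2; s1-b->s1; s1-c->s3; s2-a->s2; s2-b->s1; s2-c->s4; s3-a->s3; s3-b->s3; s3-c->s5; s4-a->s3; s4-b->s3; s4-c->s6; s5-a->s5; s5-b->s5; s5-c->s7; s6-a->s8; s6-b->s5; s6-c->s7; s7-a->s7; s7-b->s7; s7-c->s0; s8-a->s5; s8-b->s5; s8-c->s7

Handle the two conditions separately and then intersect. One (5 states) tracks the count of `c`s modulo 5; the other (5 states) tracks how much of the suffix `acca` has currently been matched. Each combined state is a pair, one component from each; accept when both components accept. After merging equivalent states the machine shrinks.
9 states suffice.
        a   b   c  
>  s0   s0  s0  s1 
   s1   s2  s1  s3 
   s2   s2  s1  s4 
   s3   s3  s3  s5 
   s4   s3  s3  s6 
   s5   s5  s5  s7 
   s6   s8  s5  s7 
   s7   s7  s7  s0 
 * s8   s5  s5  s7 
(> = start, * = accepting)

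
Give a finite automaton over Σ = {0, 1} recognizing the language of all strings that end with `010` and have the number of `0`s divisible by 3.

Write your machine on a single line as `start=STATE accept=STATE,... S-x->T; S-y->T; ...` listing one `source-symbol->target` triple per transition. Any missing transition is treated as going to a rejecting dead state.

start=q0; accept=q9; q0-0->q1; q0-1->q0; q1-0->q2; q1-1->q3; q2-0->q4; q2-1->q5; q3-0->q6; q3-1->q7; q4-0->q1; q4-1->q8; q5-0->q9; q5-1->q10; q6-0->q4; q6-1->q5; q7-0->q2; q7-1->q7; q8-0->q11; q8-1->q0; q9-0->q1; q9-1->q8; q10-0->q4; q10-1->q10; q11-0->q2; q11-1->q3

Handle the two conditions separately and then intersect. One (4 states) tracks how much of the suffix `010` has currently been matched; the other (3 states) tracks the count of `0`s modulo 3. Each combined state is a pair, one component from each; accept when both components accept.
12 states suffice.
          0    1  
>  q0     q1   q0 
   q1     q2   q3 
   q2     q4   q5 
   q3     q6   q7 
   q4     q1   q8 
   q5     q9  q10 
   q6     q4   q5 
   q7     q2   q7 
   q8    q11   q0 
 * q9     q1   q8 
   q10    q4  q10 
   q11    q2   q3 
(> = start, * = accepting)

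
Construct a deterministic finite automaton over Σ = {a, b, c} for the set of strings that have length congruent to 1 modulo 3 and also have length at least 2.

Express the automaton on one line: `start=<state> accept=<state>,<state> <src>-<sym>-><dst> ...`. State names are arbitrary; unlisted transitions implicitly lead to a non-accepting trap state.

Run two small machines in parallel and take their product. The first has 3 states tracking the input length modulo 3; the second has 4 states tracking the input length, saturating at 3. A product state is a pair (one from each), accepting exactly when both do. Equivalent product states are then merged.
        a   b   c  
>  q0   q1  q1  q1 
   q1   q2  q2  q2 
   q2   q3  q3  q3 
   q3   q4  q4  q4 
 * q4   q2  q2  q2 
(> = start, * = accepting)

start=q0 accept=q4 q0-a->q1 q0-b->q1 q0-c->q1 q1-a->q2 q1-b->q2 q1-c->q2 q2-a->q3 q2-b->q3 q2-c->q3 q3-a->q4 q3-b->q4 q3-c->q4 q4-a->q2 q4-b->q2 q4-c->q2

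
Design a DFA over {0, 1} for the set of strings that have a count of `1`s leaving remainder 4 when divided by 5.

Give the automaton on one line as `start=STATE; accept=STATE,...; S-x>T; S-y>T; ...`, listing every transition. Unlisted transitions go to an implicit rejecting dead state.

The only thing that matters is how many `1`s have appeared, reduced mod 5. Use one state per residue: s0 for 0, …, s4 for 4. Reading `1` moves to the next residue; anything else stays put. s4 is accepting.
A 5-state machine:
        0   1  
>  s0   s0  s1 
   s1   s1  s2 
   s2   s2  s3 
   s3   s3  s4 
 * s4   s4  s0 
(> = start, * = accepting)

start=s0; accept=s4; s0-0>s0; s0-1>s1; s1-0>s1; s1-1>s2; s2-0>s2; s2-1>s3; s3-0>s3; s3-1>s4; s4-0>s4; s4-1>s0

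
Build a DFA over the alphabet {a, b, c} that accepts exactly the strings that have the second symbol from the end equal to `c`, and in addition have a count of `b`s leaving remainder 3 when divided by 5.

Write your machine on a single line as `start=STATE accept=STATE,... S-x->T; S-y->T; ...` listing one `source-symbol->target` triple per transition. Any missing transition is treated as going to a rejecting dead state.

start=S0; accept=S7,S8; S0-a->S0; S0-b->S1; S0-c->S0; S1-a->S1; S1-b->S2; S1-c->S1; S2-a->S2; S2-b->S3; S2-c->S4; S3-a->S3; S3-b->S5; S3-c->S6; S4-a->S2; S4-b->S7; S4-c->S4; S5-a->S5; S5-b->S0; S5-c->S5; S6-a->S7; S6-b->S5; S6-c->S8; S7-a->S3; S7-b->S5; S7-c->S6; S8-a->S7; S8-b->S5; S8-c->S8

Handle the two conditions separately and then intersect. The first has 13 states tracking the last 2 symbols read; the second has 5 states tracking the count of `b`s modulo 5. A product state is a pair (one from each), accepting exactly when both do. Equivalent product states are then merged.
With 9 states:
        a   b   c  
>  S0   S0  S1  S0 
   S1   S1  S2  S1 
   S2   S2  S3  S4 
   S3   S3  S5  S6 
   S4   S2  S7  S4 
   S5   S5  S0  S5 
   S6   S7  S5  S8 
 * S7   S3  S5  S6 
 * S8   S7  S5  S8 
(> = start, * = accepting)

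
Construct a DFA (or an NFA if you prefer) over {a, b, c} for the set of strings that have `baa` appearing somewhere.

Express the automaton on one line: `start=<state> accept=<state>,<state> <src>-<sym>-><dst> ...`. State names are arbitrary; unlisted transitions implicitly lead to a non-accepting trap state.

start=s0 accept=s3 s0-a->s0 s0-b->s1 s0-c->s0 s1-a->s2 s1-b->s1 s1-c->s0 s2-a->s3 s2-b->s1 s2-c->s0 s3-a->s3 s3-b->s3 s3-c->s3

Track how much of `baa` has been matched so far: state s0 is no progress, s3 is the absorbing accept state reached once `baa` has occurred. Intermediate states record partial matches; on a mismatch, fall back to the longest reusable overlap.
With 4 states:
        a   b   c  
>  s0   s0  s1  s0 
   s1   s2  s1  s0 
   s2   s3  s1  s0 
 * s3   s3  s3  s3 
(> = start, * = accepting)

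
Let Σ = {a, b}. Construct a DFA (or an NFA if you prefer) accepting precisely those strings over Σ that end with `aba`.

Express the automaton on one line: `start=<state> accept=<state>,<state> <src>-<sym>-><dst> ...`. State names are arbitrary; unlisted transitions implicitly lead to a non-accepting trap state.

Let each state record the length of the longest suffix of the input read so far that is also a prefix of `aba`. s1 means the last symbol is `a`; s2 means the last 2 symbols are `ab`; s3 means the last 3 symbols are `aba`. Accept only at s3, where the string currently ends in `aba`.
With 4 states:
        a   b  
>  s0   s1  s0 
   s1   s1  s2 
   s2   s3  s0 
 * s3   s1  s2 
(> = start, * = accepting)

start=s0 accept=s3 s0-a->s1 s0-b->s0 s1-a->s1 s1-b->s2 s2-a->s3 s2-b->s0 s3-a->s1 s3-b->s2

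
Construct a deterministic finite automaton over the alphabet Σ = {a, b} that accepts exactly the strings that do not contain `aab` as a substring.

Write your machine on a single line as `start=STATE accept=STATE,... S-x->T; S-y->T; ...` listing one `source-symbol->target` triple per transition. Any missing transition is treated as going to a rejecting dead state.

start=q0; accept=q0,q1,q2; q0-a->q1; q0-b->q0; q1-a->q2; q1-b->q0; q2-a->q2; q2-b->q3; q3-a->q3; q3-b->q3

Track partial matches of the forbidden pattern `aab`. State q3 is a dead state reached once `aab` has occurred; every other state accepts. q0 means no part of `aab` is currently matched.
4 states suffice.
        a   b  
>* q0   q1  q0 
 * q1   q2  q0 
 * q2   q2  q3 
   q3   q3  q3 
(> = start, * = accepting)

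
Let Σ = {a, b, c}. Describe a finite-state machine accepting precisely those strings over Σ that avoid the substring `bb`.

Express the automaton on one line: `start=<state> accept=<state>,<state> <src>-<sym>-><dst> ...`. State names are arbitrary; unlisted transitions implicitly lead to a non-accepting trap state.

start=S0 accept=S0,S1 S0-a->S0 S0-b->S1 S0-c->S0 S1-a->S0 S1-b->S2 S1-c->S0 S2-a->S2 S2-b->S2 S2-c->S2

This is the complement of 'contains `bb`'. Use the same substring-matching states — S0 through S2 holding how much of `bb` has just been matched — but flip the accepting set: everything except the trap S2 accepts.
3 states suffice.
        a   b   c  
>* S0   S0  S1  S0 
 * S1   S0  S2  S0 
   S2   S2  S2  S2 
(> = start, * = accepting)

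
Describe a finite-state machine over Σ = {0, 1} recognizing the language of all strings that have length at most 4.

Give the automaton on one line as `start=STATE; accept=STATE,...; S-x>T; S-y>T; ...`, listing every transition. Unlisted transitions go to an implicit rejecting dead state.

start=q0; accept=q0,q1,q2,q3,q4; q0-0>q1; q0-1>q1; q1-0>q2; q1-1>q2; q2-0>q3; q2-1>q3; q3-0>q4; q3-1>q4; q4-0>q5; q4-1>q5; q5-0>q5; q5-1>q5

We only need to distinguish lengths 0, 1, …, 4, and '>4'. Chain q0 → q1 → q2 → q3 → q4 → q5 on every symbol, with q5 looping. Accepting states: {q0, q1, q2, q3, q4}.
A 6-state machine:
        0   1  
>* q0   q1  q1 
 * q1   q2  q2 
 * q2   q3  q3 
 * q3   q4  q4 
 * q4   q5  q5 
   q5   q5  q5 
(> = start, * = accepting)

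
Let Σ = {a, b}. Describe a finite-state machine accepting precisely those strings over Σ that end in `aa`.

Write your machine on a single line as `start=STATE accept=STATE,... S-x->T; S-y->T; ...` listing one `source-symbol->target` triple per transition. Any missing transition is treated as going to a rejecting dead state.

Remember how much of `aa` the current input suffix matches. State S0 means no match yet; S1 means the last symbol is `a`; S2 means the last 2 symbols are `aa`. Only S2 accepts. On a mismatch, fall back to the longest proper suffix that is still a prefix of `aa`.
With 3 states:
        a   b  
>  S0   S1  S0 
   S1   S2  S0 
 * S2   S2  S0 
(> = start, * = accepting)

start=S0; accept=S2; S0-a->S1; S0-b->S0; S1-a->S2; S1-b->S0; S2-a->S2; S2-b->S0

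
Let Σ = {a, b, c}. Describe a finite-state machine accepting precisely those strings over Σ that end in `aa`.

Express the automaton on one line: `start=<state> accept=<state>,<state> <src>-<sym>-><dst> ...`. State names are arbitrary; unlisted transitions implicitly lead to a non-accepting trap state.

start=q0 accept=q2 q0-a->q1 q0-b->q0 q0-c->q0 q1-a->q2 q1-b->q0 q1-c->q0 q2-a->q2 q2-b->q0 q2-c->q0

Remember how much of `aa` the current input suffix matches. State q0 means no match yet; q1 means the last symbol is `a`; q2 means the last 2 symbols are `aa`. Only q2 accepts. On a mismatch, fall back to the longest proper suffix that is still a prefix of `aa`.
A 3-state machine:
        a   b   c  
>  q0   q1  q0  q0 
   q1   q2  q0  q0 
 * q2   q2  q0  q0 
(> = start, * = accepting)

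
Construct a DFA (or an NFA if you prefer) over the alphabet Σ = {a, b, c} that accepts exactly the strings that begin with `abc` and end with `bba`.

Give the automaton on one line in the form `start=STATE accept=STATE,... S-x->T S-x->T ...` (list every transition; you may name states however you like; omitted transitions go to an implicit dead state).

Run two small machines in parallel and take their product. One (5 states) tracks whether the input so far still matches the prefix `abc`; the other (4 states) tracks how much of the suffix `bba` has currently been matched. Each combined state is a pair, one component from each; accept when both components accept. Equivalent product states are then merged.
        a   b   c  
>  q0   q1  q2  q2 
   q1   q2  q3  q2 
   q2   q2  q2  q2 
   q3   q2  q2  q4 
   q4   q4  q5  q4 
   q5   q4  q6  q4 
   q6   q7  q6  q4 
 * q7   q4  q5  q4 
(> = start, * = accepting)

start=q0 accept=q7 q0-a->q1 q0-b->q2 q0-c->q2 q1-a->q2 q1-b->q3 q1-c->q2 q2-a->q2 q2-b->q2 q2-c->q2 q3-a->q2 q3-b->q2 q3-c->q4 q4-a->q4 q4-b->q5 q4-c->q4 q5-a->q4 q5-b->q6 q5-c->q4 q6-a->q7 q6-b->q6 q6-c->q4 q7-a->q4 q7-b->q5 q7-c->q4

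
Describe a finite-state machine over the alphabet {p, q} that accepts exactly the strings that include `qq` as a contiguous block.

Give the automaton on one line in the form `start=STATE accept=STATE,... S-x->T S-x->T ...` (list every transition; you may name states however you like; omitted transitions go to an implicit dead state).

States s0..s1 record the length of the longest prefix of `qq` that matches the current input suffix. Reaching s2 means `qq` has been seen, and we stay there forever. Accept from s2.
3 states suffice.
        p   q  
>  s0   s0  s1 
   s1   s0  s2 
 * s2   s2  s2 
(> = start, * = accepting)

start=s0 accept=s2 s0-p->s0 s0-q->s1 s1-p->s0 s1-q->s2 s2-p->s2 s2-q->s2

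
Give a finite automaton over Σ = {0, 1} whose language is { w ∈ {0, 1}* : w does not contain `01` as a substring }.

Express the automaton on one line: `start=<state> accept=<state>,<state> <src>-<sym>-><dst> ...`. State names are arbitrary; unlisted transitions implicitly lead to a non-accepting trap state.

start=q0 accept=q0,q1 q0-0->q1 q0-1->q0 q1-0->q1 q1-1->q2 q2-0->q2 q2-1->q2

Track partial matches of the forbidden pattern `01`. State q2 is a dead state reached once `01` has occurred; every other state accepts. q0 means no part of `01` is currently matched.
3 states suffice.
        0   1  
>* q0   q1  q0 
 * q1   q1  q2 
   q2   q2  q2 
(> = start, * = accepting)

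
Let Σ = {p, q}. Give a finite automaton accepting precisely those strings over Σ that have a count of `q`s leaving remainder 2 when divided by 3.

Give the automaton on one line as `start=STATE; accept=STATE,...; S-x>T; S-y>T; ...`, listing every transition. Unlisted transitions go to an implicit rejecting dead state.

start=s0; accept=s2; s0-p>s0; s0-q>s1; s1-p>s1; s1-q>s2; s2-p>s2; s2-q>s0

The only thing that matters is how many `q`s have appeared, reduced mod 3. Use one state per residue: s0 for 0, …, s2 for 2. Reading `q` moves to the next residue; anything else stays put. s2 is accepting.
        p   q  
>  s0   s0  s1 
   s1   s1  s2 
 * s2   s2  s0 
(> = start, * = accepting)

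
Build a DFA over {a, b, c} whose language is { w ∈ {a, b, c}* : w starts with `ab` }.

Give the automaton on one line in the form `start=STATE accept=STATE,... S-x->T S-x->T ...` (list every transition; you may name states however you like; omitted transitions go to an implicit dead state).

Walk along `ab` while the input agrees: from s0 take `a` to s1, and so on. Any deviation drops to the rejecting sink s3. Once s2 is reached the prefix is confirmed and every continuation is accepted.
4 states suffice.
        a   b   c  
>  s0   s1  s3  s3 
   s1   s3  s2  s3 
 * s2   s2  s2  s2 
   s3   s3  s3  s3 
(> = start, * = accepting)

start=s0 accept=s2 s0-a->s1 s0-b->s3 s0-c->s3 s1-a->s3 s1-b->s2 s1-c->s3 s2-a->s2 s2-b->s2 s2-c->s2 s3-a->s3 s3-b->s3 s3-c->s3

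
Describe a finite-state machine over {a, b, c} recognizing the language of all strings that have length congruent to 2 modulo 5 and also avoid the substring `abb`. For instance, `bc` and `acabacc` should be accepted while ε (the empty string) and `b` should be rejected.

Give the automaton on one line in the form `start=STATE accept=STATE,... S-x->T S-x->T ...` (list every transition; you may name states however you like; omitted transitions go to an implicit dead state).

start=q0 accept=q3,q4,q5 q0-a->q1 q0-b->q2 q0-c->q2 q1-a->q3 q1-b->q4 q1-c->q5 q2-a->q3 q2-b->q5 q2-c->q5 q3-a->q6 q3-b->q7 q3-c->q8 q4-a->q6 q4-b->q9 q4-c->q8 q5-a->q6 q5-b->q8 q5-c->q8 q6-a->q10 q6-b->q11 q6-c->q12 q7-a->q10 q7-b->q13 q7-c->q12 q8-a->q10 q8-b->q12 q8-c->q12 q9-a->q13 q9-b->q13 q9-c->q13 q10-a->q14 q10-b->q15 q10-c->q0 q11-a->q14 q11-b->q16 q11-c->q0 q12-a->q14 q12-b->q0 q12-c->q0 q13-a->q16 q13-b->q16 q13-c->q16 q14-a->q1 q14-b->q17 q14-c->q2 q15-a->q1 q15-b->q18 q15-c->q2 q16-a->q18 q16-b->q18 q16-c->q18 q17-a->q3 q17-b->q19 q17-c->q5 q18-a->q19 q18-b->q19 q18-c->q19 q19-a->q9 q19-b->q9 q19-c->q9

Run two small machines in parallel and take their product. One (5 states) tracks the input length modulo 5; the other (4 states) tracks partial matches of the forbidden pattern `abb`. Each combined state is a pair, one component from each; accept when both components accept.
20 states suffice.
          a    b    c  
>  q0     q1   q2   q2 
   q1     q3   q4   q5 
   q2     q3   q5   q5 
 * q3     q6   q7   q8 
 * q4     q6   q9   q8 
 * q5     q6   q8   q8 
   q6    q10  q11  q12 
   q7    q10  q13  q12 
   q8    q10  q12  q12 
   q9    q13  q13  q13 
   q10   q14  q15   q0 
   q11   q14  q16   q0 
   q12   q14   q0   q0 
   q13   q16  q16  q16 
   q14    q1  q17   q2 
   q15    q1  q18   q2 
   q16   q18  q18  q18 
   q17    q3  q19   q5 
   q18   q19  q19  q19 
   q19    q9   q9   q9 
(> = start, * = accepting)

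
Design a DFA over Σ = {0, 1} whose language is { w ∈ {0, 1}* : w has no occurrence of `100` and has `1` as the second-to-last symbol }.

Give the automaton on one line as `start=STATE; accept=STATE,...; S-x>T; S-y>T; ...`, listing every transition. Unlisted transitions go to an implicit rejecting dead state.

Handle the two conditions separately and then intersect. One (4 states) tracks partial matches of the forbidden pattern `100`; the other (7 states) tracks the last 2 symbols read. Each combined state is a pair, one component from each; accept when both components accept. Minimizing collapses redundant product states.
A 5-state machine:
        0   1  
>  S0   S0  S1 
   S1   S2  S3 
 * S2   S4  S1 
 * S3   S2  S3 
   S4   S4  S4 
(> = start, * = accepting)

start=S0; accept=S2,S3; S0-0>S0; S0-1>S1; S1-0>S2; S1-1>S3; S2-0>S4; S2-1>S1; S3-0>S2; S3-1>S3; S4-0>S4; S4-1>S4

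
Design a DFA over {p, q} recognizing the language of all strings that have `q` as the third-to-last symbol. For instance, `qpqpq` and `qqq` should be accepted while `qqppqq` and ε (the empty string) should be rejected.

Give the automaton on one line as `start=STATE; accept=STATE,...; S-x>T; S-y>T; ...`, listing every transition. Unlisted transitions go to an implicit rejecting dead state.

A DFA must remember the last 3 symbols (since which symbol is third-to-last isn't known until the input ends). Use one state per possible window of the last ≤3 symbols; accept from those whose window starts with `q`.
With 15 states:
       p  q 
>  A   B  C 
   B   D  E 
   C   F  G 
   D   H  I 
   E   J  K 
   F   L  M 
   G   N  O 
   H   H  I 
   I   J  K 
   J   L  M 
   K   N  O 
 * L   H  I 
 * M   J  K 
 * N   L  M 
 * O   N  O 
(> = start, * = accepting)

start=A; accept=L,M,N,O; A-p>B; A-q>C; B-p>D; B-q>E; C-p>F; C-q>G; D-p>H; D-q>I; E-p>J; E-q>K; F-p>L; F-q>M; G-p>N; G-q>O; H-p>H; H-q>I; I-p>J; I-q>K; J-p>L; J-q>M; K-p>N; K-q>O; L-p>H; L-q>I; M-p>J; M-q>K; N-p>L; N-q>M; O-p>N; O-q>O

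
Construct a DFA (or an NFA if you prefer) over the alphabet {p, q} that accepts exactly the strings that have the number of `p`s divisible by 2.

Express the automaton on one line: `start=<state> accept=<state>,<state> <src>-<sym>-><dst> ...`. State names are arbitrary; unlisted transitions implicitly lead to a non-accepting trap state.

The only thing that matters is how many `p`s have appeared, reduced mod 2. Use one state per residue: A for 0, …, B for 1. Reading `p` moves to the next residue; anything else stays put. A is accepting.
A 2-state machine:
       p  q 
>* A   B  A 
   B   A  B 
(> = start, * = accepting)

start=A accept=A A-p->B A-q->A B-p->A B-q->B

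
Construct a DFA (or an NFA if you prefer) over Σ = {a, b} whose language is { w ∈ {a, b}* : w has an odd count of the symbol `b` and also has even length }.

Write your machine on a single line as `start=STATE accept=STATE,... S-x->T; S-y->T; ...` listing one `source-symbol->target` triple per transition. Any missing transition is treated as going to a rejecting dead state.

start=S0; accept=S3; S0-a->S1; S0-b->S2; S1-a->S0; S1-b->S3; S2-a->S3; S2-b->S0; S3-a->S2; S3-b->S1

Run two small machines in parallel and take their product. The first has 2 states tracking the count of `b`s modulo 2; the second has 2 states tracking the input length modulo 2. A product state is a pair (one from each), accepting exactly when both do.
4 states suffice.
        a   b  
>  S0   S1  S2 
   S1   S0  S3 
   S2   S3  S0 
 * S3   S2  S1 
(> = start, * = accepting)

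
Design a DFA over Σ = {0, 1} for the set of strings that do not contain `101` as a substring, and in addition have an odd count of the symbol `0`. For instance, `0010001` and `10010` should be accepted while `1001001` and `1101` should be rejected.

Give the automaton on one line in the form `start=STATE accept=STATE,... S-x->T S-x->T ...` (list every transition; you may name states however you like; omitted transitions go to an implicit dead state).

start=A accept=B,D,E A-0->B A-1->C B-0->A B-1->D C-0->E C-1->C D-0->F D-1->D E-0->A E-1->G F-0->B F-1->H G-0->H G-1->G H-0->G H-1->H

Run two small machines in parallel and take their product. One (4 states) tracks partial matches of the forbidden pattern `101`; the other (2 states) tracks the count of `0`s modulo 2. Each combined state is a pair, one component from each; accept when both components accept.
       0  1 
>  A   B  C 
 * B   A  D 
   C   E  C 
 * D   F  D 
 * E   A  G 
   F   B  H 
   G   H  G 
   H   G  H 
(> = start, * = accepting)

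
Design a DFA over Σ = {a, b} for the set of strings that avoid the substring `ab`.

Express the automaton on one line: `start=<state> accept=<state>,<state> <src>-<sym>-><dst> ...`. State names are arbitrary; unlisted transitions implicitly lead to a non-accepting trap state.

start=S0 accept=S0,S1 S0-a->S1 S0-b->S0 S1-a->S1 S1-b->S2 S2-a->S2 S2-b->S2

This is the complement of 'contains `ab`'. Use the same substring-matching states — S0 through S2 holding how much of `ab` has just been matched — but flip the accepting set: everything except the trap S2 accepts.
A 3-state machine:
        a   b  
>* S0   S1  S0 
 * S1   S1  S2 
   S2   S2  S2 
(> = start, * = accepting)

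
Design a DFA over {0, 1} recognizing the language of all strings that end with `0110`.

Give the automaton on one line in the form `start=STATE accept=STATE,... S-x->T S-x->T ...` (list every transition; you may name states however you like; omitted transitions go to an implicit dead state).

start=s0 accept=s4 s0-0->s1 s0-1->s0 s1-0->s1 s1-1->s2 s2-0->s1 s2-1->s3 s3-0->s4 s3-1->s0 s4-0->s1 s4-1->s2

Let each state record the length of the longest suffix of the input read so far that is also a prefix of `0110`. s1 means the last symbol is `0`; s2 means the last 2 symbols are `01`; s3 means the last 3 symbols are `011`; s4 means the last 4 symbols are `0110`. Accept only at s4, where the string currently ends in `0110`.
        0   1  
>  s0   s1  s0 
   s1   s1  s2 
   s2   s1  s3 
   s3   s4  s0 
 * s4   s1  s2 
(> = start, * = accepting)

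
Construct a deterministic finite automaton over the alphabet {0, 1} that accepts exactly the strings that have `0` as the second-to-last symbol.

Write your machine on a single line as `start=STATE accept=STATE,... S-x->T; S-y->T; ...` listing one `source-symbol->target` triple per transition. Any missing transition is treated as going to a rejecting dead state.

start=S0; accept=S3,S4; S0-0->S1; S0-1->S2; S1-0->S3; S1-1->S4; S2-0->S5; S2-1->S6; S3-0->S3; S3-1->S4; S4-0->S5; S4-1->S6; S5-0->S3; S5-1->S4; S6-0->S5; S6-1->S6

A DFA must remember the last 2 symbols (since which symbol is second-to-last isn't known until the input ends). Use one state per possible window of the last ≤2 symbols; accept from those whose window starts with `0`.
        0   1  
>  S0   S1  S2 
   S1   S3  S4 
   S2   S5  S6 
 * S3   S3  S4 
 * S4   S5  S6 
   S5   S3  S4 
   S6   S5  S6 
(> = start, * = accepting)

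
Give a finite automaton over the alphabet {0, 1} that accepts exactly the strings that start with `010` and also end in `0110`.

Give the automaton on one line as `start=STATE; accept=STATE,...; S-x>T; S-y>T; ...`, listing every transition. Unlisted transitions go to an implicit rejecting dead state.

Handle the two conditions separately and then intersect. One (5 states) tracks whether the input so far still matches the prefix `010`; the other (5 states) tracks how much of the suffix `0110` has currently been matched. Each combined state is a pair, one component from each; accept when both components accept. After merging equivalent states the machine shrinks.
With 9 states:
        0   1  
>  q0   q1  q2 
   q1   q2  q3 
   q2   q2  q2 
   q3   q4  q2 
   q4   q4  q5 
   q5   q4  q6 
   q6   q7  q8 
 * q7   q4  q5 
   q8   q4  q8 
(> = start, * = accepting)

start=q0; accept=q7; q0-0>q1; q0-1>q2; q1-0>q2; q1-1>q3; q2-0>q2; q2-1>q2; q3-0>q4; q3-1>q2; q4-0>q4; q4-1>q5; q5-0>q4; q5-1>q6; q6-0>q7; q6-1>q8; q7-0>q4; q7-1>q5; q8-0>q4; q8-1>q8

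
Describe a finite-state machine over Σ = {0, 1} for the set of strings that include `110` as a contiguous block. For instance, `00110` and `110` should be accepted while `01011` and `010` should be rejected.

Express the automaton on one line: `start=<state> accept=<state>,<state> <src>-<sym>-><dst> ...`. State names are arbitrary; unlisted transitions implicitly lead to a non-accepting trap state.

start=s0 accept=s3 s0-0->s0 s0-1->s1 s1-0->s0 s1-1->s2 s2-0->s3 s2-1->s2 s3-0->s3 s3-1->s3

Track how much of `110` has been matched so far: state s0 is no progress, s3 is the absorbing accept state reached once `110` has occurred. Intermediate states record partial matches; on a mismatch, fall back to the longest reusable overlap.
A 4-state machine:
        0   1  
>  s0   s0  s1 
   s1   s0  s2 
   s2   s3  s2 
 * s3   s3  s3 
(> = start, * = accepting)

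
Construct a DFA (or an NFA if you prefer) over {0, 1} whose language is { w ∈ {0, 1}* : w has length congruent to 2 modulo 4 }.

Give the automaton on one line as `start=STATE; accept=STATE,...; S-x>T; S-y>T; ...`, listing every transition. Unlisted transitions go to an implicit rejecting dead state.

Only the length mod 4 matters, so use a 4-cycle: from any state, every input symbol moves to the next state, wrapping q3 back to q0. Mark q2 accepting.
        0   1  
>  q0   q1  q1 
   q1   q2  q2 
 * q2   q3  q3 
   q3   q0  q0 
(> = start, * = accepting)

start=q0; accept=q2; q0-0>q1; q0-1>q1; q1-0>q2; q1-1>q2; q2-0>q3; q2-1>q3; q3-0>q0; q3-1>q0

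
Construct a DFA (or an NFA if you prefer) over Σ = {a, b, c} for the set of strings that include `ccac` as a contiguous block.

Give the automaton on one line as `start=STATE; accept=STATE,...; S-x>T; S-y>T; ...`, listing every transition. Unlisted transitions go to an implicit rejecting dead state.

start=s0; accept=s4; s0-a>s0; s0-b>s0; s0-c>s1; s1-a>s0; s1-b>s0; s1-c>s2; s2-a>s3; s2-b>s0; s2-c>s2; s3-a>s0; s3-b>s0; s3-c>s4; s4-a>s4; s4-b>s4; s4-c>s4

States s0..s3 record the length of the longest prefix of `ccac` that matches the current input suffix. Reaching s4 means `ccac` has been seen, and we stay there forever. Accept from s4.
A 5-state machine:
        a   b   c  
>  s0   s0  s0  s1 
   s1   s0  s0  s2 
   s2   s3  s0  s2 
   s3   s0  s0  s4 
 * s4   s4  s4  s4 
(> = start, * = accepting)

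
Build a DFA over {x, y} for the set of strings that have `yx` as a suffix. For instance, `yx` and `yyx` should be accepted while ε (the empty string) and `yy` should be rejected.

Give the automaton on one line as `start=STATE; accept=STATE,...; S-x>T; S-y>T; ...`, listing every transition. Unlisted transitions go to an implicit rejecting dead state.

start=A; accept=C; A-x>A; A-y>B; B-x>C; B-y>B; C-x>A; C-y>B

Let each state record the length of the longest suffix of the input read so far that is also a prefix of `yx`. B means the last symbol is `y`; C means the last 2 symbols are `yx`. Accept only at C, where the string currently ends in `yx`.
       x  y 
>  A   A  B 
   B   C  B 
 * C   A  B 
(> = start, * = accepting)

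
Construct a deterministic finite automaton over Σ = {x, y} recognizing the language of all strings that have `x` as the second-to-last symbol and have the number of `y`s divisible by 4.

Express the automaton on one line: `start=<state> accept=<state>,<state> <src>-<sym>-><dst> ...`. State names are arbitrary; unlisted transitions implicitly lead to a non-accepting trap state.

Handle the two conditions separately and then intersect. One (7 states) tracks the last 2 symbols read; the other (4 states) tracks the count of `y`s modulo 4. Each combined state is a pair, one component from each; accept when both components accept. Equivalent product states are then merged.
8 states suffice.
       x  y 
>  A   B  C 
   B   D  C 
   C   C  E 
 * D   D  C 
   E   E  F 
   F   G  A 
   G   G  H 
 * H   B  C 
(> = start, * = accepting)

start=A accept=D,H A-x->B A-y->C B-x->D B-y->C C-x->C C-y->E D-x->D D-y->C E-x->E E-y->F F-x->G F-y->A G-x->G G-y->H H-x->B H-y->C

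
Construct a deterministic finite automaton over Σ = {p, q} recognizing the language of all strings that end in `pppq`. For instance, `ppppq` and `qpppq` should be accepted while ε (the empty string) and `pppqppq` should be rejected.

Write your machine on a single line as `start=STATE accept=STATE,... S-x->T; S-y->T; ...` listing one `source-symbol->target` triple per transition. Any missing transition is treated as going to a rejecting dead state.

start=A; accept=E; A-p->B; A-q->A; B-p->C; B-q->A; C-p->D; C-q->A; D-p->D; D-q->E; E-p->B; E-q->A

Let each state record the length of the longest suffix of the input read so far that is also a prefix of `pppq`. B means the last symbol is `p`; C means the last 2 symbols are `pp`; D means the last 3 symbols are `ppp`; E means the last 4 symbols are `pppq`. Accept only at E, where the string currently ends in `pppq`.
       p  q 
>  A   B  A 
   B   C  A 
   C   D  A 
   D   D  E 
 * E   B  A 
(> = start, * = accepting)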